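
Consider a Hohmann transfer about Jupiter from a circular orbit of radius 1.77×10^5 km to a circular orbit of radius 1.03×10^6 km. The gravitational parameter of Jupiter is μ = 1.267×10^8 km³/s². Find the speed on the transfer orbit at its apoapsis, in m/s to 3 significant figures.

v = 6010 m/s

The Hohmann ellipse has a_t = (r₁ + r₂)/2 = 6.035×10^5 km.
At apoapsis, r = 1.030×10^6 km.
Applying v² = μ(2/r − 1/a_t): v = 6.006 km/s.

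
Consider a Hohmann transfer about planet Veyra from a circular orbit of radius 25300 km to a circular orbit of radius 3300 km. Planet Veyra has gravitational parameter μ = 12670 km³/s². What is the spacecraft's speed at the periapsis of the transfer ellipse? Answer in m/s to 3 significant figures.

Transfer-ellipse semi-major axis a_t = (r₁ + r₂)/2 = (25300 + 3300)/2 = 14300 km.
The periapsis of the transfer ellipse is at r = 3300 km.
From the vis-viva equation, v = √[μ(2/r − 1/a_t)] = 2.606 km/s.

v = 2610 m/s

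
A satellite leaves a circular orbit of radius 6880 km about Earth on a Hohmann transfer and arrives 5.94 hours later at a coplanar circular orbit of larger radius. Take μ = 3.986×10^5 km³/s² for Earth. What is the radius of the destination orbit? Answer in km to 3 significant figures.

r₂ = 46000 km

Transfer time t = 5.94 hours = 21384 s, and t = π√(a_t³/μ).
So a_t = (μ t²/π²)^(1/3) = (3.986×10^5 × (21384)² / π²)^(1/3) = 26433 km.
Since a_t = (r₁ + r₂)/2, r₂ = 2a_t − r₁ = 2×26433 − 6880 = 45986 km.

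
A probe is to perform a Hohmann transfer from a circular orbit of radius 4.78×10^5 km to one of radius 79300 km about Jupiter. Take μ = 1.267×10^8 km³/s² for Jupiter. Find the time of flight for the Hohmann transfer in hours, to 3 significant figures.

t = 11.4 hours

Semi-major axis of the transfer orbit: a_t = (4.780×10^5 + 79300)/2 = 2.7865×10^5 km.
Transfer time t = π√(a_t³/μ) = π√((2.7865×10^5)³ / 1.267×10^8) = 41050 s.
Converting: 41050 s ÷ 3600 s/hour = 11.4 hours.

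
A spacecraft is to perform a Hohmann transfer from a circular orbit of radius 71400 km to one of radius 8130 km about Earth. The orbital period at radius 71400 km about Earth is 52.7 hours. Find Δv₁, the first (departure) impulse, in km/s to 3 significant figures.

Δv₁ = 1.30 km/s

From Kepler's third law T² = 4π²r³/μ at r = 71400 km, T = 52.7 hours = 52.7 × 3600 s = 1.8972×10^5 s: μ = 4π²r³/T² = 3.99235×10^5 km³/s².
Semi-major axis of the transfer orbit: a_t = (71400 + 8130)/2 = 39765 km.
Circular speed at r = 71400 km: v_c = √(μ/r) = 2.3646 km/s.
Transfer-orbit speed at the same r (vis-viva, a = a_t): v_t = √[μ(2/r − 1/a_t)] = 1.0692 km/s.
Δv₁ = |v_t − v_c| = |1.0692 − 2.3646| = 1.295 km/s.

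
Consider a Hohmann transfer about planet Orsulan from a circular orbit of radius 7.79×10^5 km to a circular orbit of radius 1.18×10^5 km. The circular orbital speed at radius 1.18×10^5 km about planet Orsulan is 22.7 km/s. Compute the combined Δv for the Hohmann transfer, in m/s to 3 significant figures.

From the circular-orbit relation v² = μ/r at r = 1.18×10^5 km: μ = v²r = (22.7)² × 1.18×10^5 = 6.08042×10^7 km³/s².
Semi-major axis of the transfer orbit: a_t = (7.790×10^5 + 1.180×10^5)/2 = 4.485×10^5 km.
Circular speed at r₁: v₁ = √(μ/r₁) = √(6.08042×10^7/7.790×10^5) = 8.835 km/s.
Transfer-orbit speed at r₁ (vis-viva): v_a = √[μ(2/r₁ − 1/a_t)] = 4.532 km/s.
First burn Δv₁ = |v_a − v₁| = 4.303 km/s.
Circular speed at r₂: v₂ = √(μ/r₂) = 22.700 km/s.
Transfer-orbit speed at r₂: v_p = √[μ(2/r₂ − 1/a_t)] = 29.917 km/s.
Second burn Δv₂ = |v₂ − v_p| = 7.217 km/s.
Δv = Δv₁ + Δv₂ = 4.303 + 7.217 = 11.52 km/s.

Δv = 11500 m/s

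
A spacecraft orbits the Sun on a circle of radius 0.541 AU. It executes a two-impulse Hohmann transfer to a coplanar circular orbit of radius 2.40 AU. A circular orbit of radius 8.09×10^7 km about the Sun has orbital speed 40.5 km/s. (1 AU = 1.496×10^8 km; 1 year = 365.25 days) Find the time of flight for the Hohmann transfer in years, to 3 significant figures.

t = 0.892 years

From the circular-orbit relation v² = μ/r at r = 8.09×10^7 km: μ = v²r = (40.5)² × 8.09×10^7 = 1.32696×10^11 km³/s².
In km: r₁ = 0.541 × 1.496×10^8 = 8.09336×10^7 km; r₂ = 2.40 × 1.496×10^8 = 3.5904×10^8 km.
The Hohmann ellipse has a_t = (r₁ + r₂)/2 = 2.199868×10^8 km.
Half the transfer-orbit period gives t = π√(a_t³/μ) = 2.814×10^7 s.
Converting: 2.814×10^7 s ÷ 3.15576×10^7 s/year (365.25 × 86400) = 0.892 years.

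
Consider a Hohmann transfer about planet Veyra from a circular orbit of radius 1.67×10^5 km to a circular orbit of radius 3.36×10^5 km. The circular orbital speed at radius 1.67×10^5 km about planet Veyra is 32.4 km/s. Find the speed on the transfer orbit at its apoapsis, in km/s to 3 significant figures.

From the circular-orbit relation v² = μ/r at r = 1.67×10^5 km: μ = v²r = (32.4)² × 1.67×10^5 = 1.75310×10^8 km³/s².
Transfer-ellipse semi-major axis a_t = (r₁ + r₂)/2 = (1.670×10^5 + 3.360×10^5)/2 = 2.515×10^5 km.
At apoapsis, r = 3.360×10^5 km.
Applying v² = μ(2/r − 1/a_t): v = 18.61 km/s.

v = 18.6 km/s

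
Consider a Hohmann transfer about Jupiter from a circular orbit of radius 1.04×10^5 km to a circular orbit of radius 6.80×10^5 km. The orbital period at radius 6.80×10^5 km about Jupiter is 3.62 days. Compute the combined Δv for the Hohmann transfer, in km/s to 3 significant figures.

Δv = 17.7 km/s

From Kepler's third law T² = 4π²r³/μ at r = 6.80×10^5 km, T = 3.62 days = 3.62 × 86400 s = 3.12768×10^5 s: μ = 4π²r³/T² = 1.26894×10^8 km³/s².
Semi-major axis of the transfer orbit: a_t = (1.040×10^5 + 6.800×10^5)/2 = 3.920×10^5 km.
Circular speed at r₁: v₁ = √(μ/r₁) = √(1.26894×10^8/1.040×10^5) = 34.93 km/s.
On the transfer ellipse at r₁, vis-viva equation gives v_p = √[μ(2/r₁ − 1/a_t)] = 46.01 km/s.
First burn Δv₁ = |v_p − v₁| = 11.08 km/s.
Circular speed at r₂: v₂ = √(μ/r₂) = 13.66 km/s.
Transfer-orbit speed at r₂: v_a = √[μ(2/r₂ − 1/a_t)] = 7.036 km/s.
Second burn Δv₂ = |v₂ − v_a| = 6.624 km/s.
Total Δv = Δv₁ + Δv₂ = 17.70 km/s.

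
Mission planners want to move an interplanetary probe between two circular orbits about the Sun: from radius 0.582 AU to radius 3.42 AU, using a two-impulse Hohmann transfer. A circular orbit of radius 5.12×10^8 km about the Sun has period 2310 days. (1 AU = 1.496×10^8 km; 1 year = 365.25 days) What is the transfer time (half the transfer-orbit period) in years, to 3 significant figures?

t = 1.41 years

From Kepler's third law T² = 4π²r³/μ at r = 5.12×10^8 km, T = 2310 days = 2310 × 86400 s = 1.99584×10^8 s: μ = 4π²r³/T² = 1.33020×10^11 km³/s².
In km: r₁ = 0.582 × 1.496×10^8 = 8.70672×10^7 km; r₂ = 3.42 × 1.496×10^8 = 5.11632×10^8 km.
The Hohmann ellipse has a_t = (r₁ + r₂)/2 = 2.993496×10^8 km.
Transfer time t = π√(a_t³/μ) = π√((2.993496×10^8)³ / 1.33020×10^11) = 4.461×10^7 s.
Converting: 4.461×10^7 s ÷ 3.15576×10^7 s/year (365.25 × 86400) = 1.41 years.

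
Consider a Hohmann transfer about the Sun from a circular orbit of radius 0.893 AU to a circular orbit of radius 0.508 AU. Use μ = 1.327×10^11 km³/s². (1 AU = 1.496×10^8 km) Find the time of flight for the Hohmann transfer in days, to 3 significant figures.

In km: r₁ = 0.893 × 1.496×10^8 = 1.335928×10^8 km; r₂ = 0.508 × 1.496×10^8 = 7.59968×10^7 km.
Transfer-ellipse semi-major axis a_t = (r₁ + r₂)/2 = (1.335928×10^8 + 7.59968×10^7)/2 = 1.047948×10^8 km.
By Kepler's third law the transfer-orbit period is T = 2π√(a_t³/μ), so t = T/2 = 9.252×10^6 s.
Converting: 9.252×10^6 s ÷ 86400 s/day = 107 days.

t = 107 days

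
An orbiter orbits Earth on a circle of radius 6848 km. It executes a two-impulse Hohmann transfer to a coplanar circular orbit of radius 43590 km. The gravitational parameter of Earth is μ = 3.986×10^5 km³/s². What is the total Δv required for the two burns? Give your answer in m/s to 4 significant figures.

Semi-major axis of the transfer orbit: a_t = (6848 + 43590)/2 = 25219 km.
At r₁ the circular-orbit speed is v₁ = √(μ/r₁) = 7.629 km/s.
On the transfer ellipse at r₁, vis-viva gives v_p = √[μ(2/r₁ − 1/a_t)] = 10.03 km/s.
First burn Δv₁ = |v_p − v₁| = 2.401 km/s.
Circular speed at r₂: v₂ = √(μ/r₂) = 3.024 km/s.
Transfer-orbit speed at r₂: v_a = √[μ(2/r₂ − 1/a_t)] = 1.576 km/s.
Second burn Δv₂ = |v₂ − v_a| = 1.448 km/s.
Total Δv = Δv₁ + Δv₂ = 3.849 km/s.

Δv = 3849 m/s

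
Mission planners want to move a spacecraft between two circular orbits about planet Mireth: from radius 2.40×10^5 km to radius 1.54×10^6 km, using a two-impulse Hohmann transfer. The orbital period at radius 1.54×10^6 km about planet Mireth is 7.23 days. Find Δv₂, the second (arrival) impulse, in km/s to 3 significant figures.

From Kepler's third law T² = 4π²r³/μ at r = 1.54×10^6 km, T = 7.23 days = 7.23 × 86400 s = 6.24672×10^5 s: μ = 4π²r³/T² = 3.69503×10^8 km³/s².
The Hohmann ellipse has a_t = (r₁ + r₂)/2 = 8.900×10^5 km.
On the circular orbit at r = 1.540×10^6 km, v_c = √(μ/r) = 15.49 km/s.
Vis-viva on the transfer ellipse at r = 1.540×10^6 km gives v_t = √[μ(2/r − 1/a_t)] = 8.044 km/s.
Δv₂ = |v_t − v_c| = |8.044 − 15.49| = 7.446 km/s.

Δv₂ = 7.45 km/s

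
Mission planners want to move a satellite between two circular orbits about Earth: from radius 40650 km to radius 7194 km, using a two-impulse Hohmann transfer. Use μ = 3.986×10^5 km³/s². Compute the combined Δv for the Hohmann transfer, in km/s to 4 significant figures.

Transfer-ellipse semi-major axis a_t = (r₁ + r₂)/2 = (40650 + 7194)/2 = 23922 km.
Circular speed at r₁: v₁ = √(μ/r₁) = √(3.986×10^5/40650) = 3.131 km/s.
Transfer-orbit speed at r₁ (v² = μ(2/r − 1/a)): v_a = √[μ(2/r₁ − 1/a_t)] = 1.717 km/s.
First burn Δv₁ = |v_a − v₁| = 1.414 km/s.
At r₂, v₂ = √(μ/r₂) = 7.4436 km/s.
Transfer-orbit speed at r₂: v_p = √[μ(2/r₂ − 1/a_t)] = 9.7032 km/s.
Second burn Δv₂ = |v₂ − v_p| = 2.260 km/s.
Total Δv = Δv₁ + Δv₂ = 3.674 km/s.

Δv = 3.674 km/s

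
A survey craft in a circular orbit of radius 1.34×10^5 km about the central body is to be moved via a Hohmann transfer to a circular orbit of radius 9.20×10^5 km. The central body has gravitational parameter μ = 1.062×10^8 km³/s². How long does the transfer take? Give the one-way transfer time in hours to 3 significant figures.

t = 32.4 hours

Semi-major axis of the transfer orbit: a_t = (1.340×10^5 + 9.200×10^5)/2 = 5.270×10^5 km.
Transfer time t = π√(a_t³/μ) = π√((5.270×10^5)³ / 1.062×10^8) = 1.166×10^5 s.
Converting: 1.166×10^5 s ÷ 3600 s/hour = 32.4 hours.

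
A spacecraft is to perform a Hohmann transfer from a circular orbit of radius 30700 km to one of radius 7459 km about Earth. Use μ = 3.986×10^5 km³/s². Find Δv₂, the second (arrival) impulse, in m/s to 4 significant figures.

Δv₂ = 1963 m/s

Semi-major axis of the transfer orbit: a_t = (30700 + 7459)/2 = 19079.5 km.
On the circular orbit at r = 7459 km, v_c = √(μ/r) = 7.310 km/s.
Vis-viva on the transfer ellipse at r = 7459 km gives v_t = √[μ(2/r − 1/a_t)] = 9.273 km/s.
Δv₂ = |v_t − v_c| = |9.273 − 7.310| = 1.963 km/s.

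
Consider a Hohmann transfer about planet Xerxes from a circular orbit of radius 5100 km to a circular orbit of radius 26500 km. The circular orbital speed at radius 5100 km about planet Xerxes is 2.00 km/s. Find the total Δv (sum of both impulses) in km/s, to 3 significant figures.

From the circular-orbit relation v² = μ/r at r = 5100 km: μ = v²r = (2.00)² × 5100 = 20400.0 km³/s².
Semi-major axis of the transfer orbit: a_t = (5100 + 26500)/2 = 15800 km.
At r₁ the circular-orbit speed is v₁ = √(μ/r₁) = 2.00000 km/s.
On the transfer ellipse at r₁, vis-viva equation gives v_p = √[μ(2/r₁ − 1/a_t)] = 2.59015 km/s.
First burn Δv₁ = |v_p − v₁| = 0.59015 km/s.
Circular speed at r₂: v₂ = √(μ/r₂) = 0.87739 km/s.
Transfer-orbit speed at r₂: v_a = √[μ(2/r₂ − 1/a_t)] = 0.49848 km/s.
Second burn Δv₂ = |v₂ − v_a| = 0.37891 km/s.
Δv = Δv₁ + Δv₂ = 0.59015 + 0.37891 = 0.9691 km/s.

Δv = 0.969 km/s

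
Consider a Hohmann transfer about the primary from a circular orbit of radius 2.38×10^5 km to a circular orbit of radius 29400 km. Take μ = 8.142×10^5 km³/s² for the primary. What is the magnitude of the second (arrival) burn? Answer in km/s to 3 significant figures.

Δv₂ = 1.76 km/s

Transfer-ellipse semi-major axis a_t = (r₁ + r₂)/2 = (2.380×10^5 + 29400)/2 = 1.337×10^5 km.
Circular speed at r = 29400 km: v_c = √(μ/r) = 5.262 km/s.
Transfer-orbit speed at the same r (vis-viva, a = a_t): v_t = √[μ(2/r − 1/a_t)] = 7.021 km/s.
Δv₂ = |v_t − v_c| = |7.021 − 5.262| = 1.759 km/s.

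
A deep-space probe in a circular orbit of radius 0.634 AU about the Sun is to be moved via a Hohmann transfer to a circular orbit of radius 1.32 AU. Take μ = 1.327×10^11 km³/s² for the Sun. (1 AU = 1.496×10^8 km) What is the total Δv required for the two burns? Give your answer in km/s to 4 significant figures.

Δv = 11.11 km/s

In km: r₁ = 0.634 × 1.496×10^8 = 9.48464×10^7 km; r₂ = 1.32 × 1.496×10^8 = 1.97472×10^8 km.
The Hohmann ellipse has a_t = (r₁ + r₂)/2 = 1.461592×10^8 km.
At r₁ the circular-orbit speed is v₁ = √(μ/r₁) = 37.405 km/s.
Transfer-orbit speed at r₁ (vis-viva equation): v_p = √[μ(2/r₁ − 1/a_t)] = 43.478 km/s.
First burn Δv₁ = |v_p − v₁| = 6.073 km/s.
At r₂, v₂ = √(μ/r₂) = 25.92 km/s.
Transfer-orbit speed at r₂: v_a = √[μ(2/r₂ − 1/a_t)] = 20.88 km/s.
Second burn Δv₂ = |v₂ − v_a| = 5.040 km/s.
Δv = Δv₁ + Δv₂ = 6.073 + 5.040 = 11.11 km/s.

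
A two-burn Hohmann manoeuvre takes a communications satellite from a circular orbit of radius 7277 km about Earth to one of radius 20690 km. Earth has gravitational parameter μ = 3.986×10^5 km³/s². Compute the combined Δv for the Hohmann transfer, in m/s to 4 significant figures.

Δv = 2824 m/s

The Hohmann ellipse has a_t = (r₁ + r₂)/2 = 13983.5 km.
Circular speed at r₁: v₁ = √(μ/r₁) = √(3.986×10^5/7277) = 7.40104 km/s.
Transfer-orbit speed at r₁ (vis-viva equation): v_p = √[μ(2/r₁ − 1/a_t)] = 9.00253 km/s.
First burn Δv₁ = |v_p − v₁| = 1.601 km/s.
Circular speed at r₂: v₂ = √(μ/r₂) = 4.389 km/s.
Transfer-orbit speed at r₂: v_a = √[μ(2/r₂ − 1/a_t)] = 3.166 km/s.
Second burn Δv₂ = |v₂ − v_a| = 1.223 km/s.
Δv = Δv₁ + Δv₂ = 1.601 + 1.223 = 2.824 km/s.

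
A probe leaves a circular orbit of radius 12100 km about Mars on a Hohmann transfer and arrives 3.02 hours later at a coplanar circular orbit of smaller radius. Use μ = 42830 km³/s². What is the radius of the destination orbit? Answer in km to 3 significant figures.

Transfer time t = 3.02 hours = 10872 s, and t = π√(a_t³/μ).
So a_t = (μ t²/π²)^(1/3) = (42830 × (10872)² / π²)^(1/3) = 8004.9 km.
Since a_t = (r₁ + r₂)/2, r₂ = 2a_t − r₁ = 2×8004.9 − 12100 = 3909.8 km.

r₂ = 3910 km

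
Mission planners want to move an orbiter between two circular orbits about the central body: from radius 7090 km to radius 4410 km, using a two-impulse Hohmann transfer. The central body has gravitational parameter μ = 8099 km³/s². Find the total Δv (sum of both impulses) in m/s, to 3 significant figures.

Semi-major axis of the transfer orbit: a_t = (7090 + 4410)/2 = 5750 km.
At r₁ the circular-orbit speed is v₁ = √(μ/r₁) = 1.0688 km/s.
Transfer-orbit speed at r₁ (v² = μ(2/r − 1/a)): v_a = √[μ(2/r₁ − 1/a_t)] = 0.93600 km/s.
First burn Δv₁ = |v_a − v₁| = 0.1328 km/s.
At r₂, v₂ = √(μ/r₂) = 1.3552 km/s.
Transfer-orbit speed at r₂: v_p = √[μ(2/r₂ − 1/a_t)] = 1.5048 km/s.
Second burn Δv₂ = |v₂ − v_p| = 0.1496 km/s.
Δv = Δv₁ + Δv₂ = 0.1328 + 0.1496 = 0.2824 km/s.

Δv = 282 m/s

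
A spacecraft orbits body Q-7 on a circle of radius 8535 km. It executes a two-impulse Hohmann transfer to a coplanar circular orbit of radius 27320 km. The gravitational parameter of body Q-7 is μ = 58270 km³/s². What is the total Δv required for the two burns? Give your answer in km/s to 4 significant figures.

The Hohmann ellipse has a_t = (r₁ + r₂)/2 = 17927.5 km.
At r₁ the circular-orbit speed is v₁ = √(μ/r₁) = 2.6129 km/s.
Transfer-orbit speed at r₁ (v² = μ(2/r − 1/a)): v_p = √[μ(2/r₁ − 1/a_t)] = 3.2255 km/s.
First burn Δv₁ = |v_p − v₁| = 0.6126 km/s.
Circular speed at r₂: v₂ = √(μ/r₂) = 1.460435 km/s.
Transfer-orbit speed at r₂: v_a = √[μ(2/r₂ − 1/a_t)] = 1.007683 km/s.
Second burn Δv₂ = |v₂ − v_a| = 0.4528 km/s.
Total Δv = Δv₁ + Δv₂ = 1.065 km/s.

Δv = 1.065 km/s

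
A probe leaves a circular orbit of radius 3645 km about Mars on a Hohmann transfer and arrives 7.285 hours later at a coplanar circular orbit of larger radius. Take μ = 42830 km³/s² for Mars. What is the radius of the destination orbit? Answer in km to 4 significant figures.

Transfer time t = 7.285 hours = 26226 s, and t = π√(a_t³/μ).
So a_t = (μ t²/π²)^(1/3) = (42830 × (26226)² / π²)^(1/3) = 14398 km.
Since a_t = (r₁ + r₂)/2, r₂ = 2a_t − r₁ = 2×14398 − 3645 = 25151 km.

r₂ = 25150 km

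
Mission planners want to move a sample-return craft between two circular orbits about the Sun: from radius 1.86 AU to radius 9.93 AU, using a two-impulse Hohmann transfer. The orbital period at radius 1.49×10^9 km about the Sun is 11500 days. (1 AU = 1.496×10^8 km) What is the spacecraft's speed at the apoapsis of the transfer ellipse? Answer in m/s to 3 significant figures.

From Kepler's third law T² = 4π²r³/μ at r = 1.49×10^9 km, T = 11500 days = 11500 × 86400 s = 9.936×10^8 s: μ = 4π²r³/T² = 1.32280×10^11 km³/s².
In km: r₁ = 1.86 × 1.496×10^8 = 2.78256×10^8 km; r₂ = 9.93 × 1.496×10^8 = 1.485528×10^9 km.
Transfer-ellipse semi-major axis a_t = (r₁ + r₂)/2 = (2.78256×10^8 + 1.485528×10^9)/2 = 8.81892×10^8 km.
The apoapsis of the transfer ellipse is at r = 1.485528×10^9 km.
Applying v² = μ(2/r − 1/a_t): v = 5.301 km/s.

v = 5300 m/s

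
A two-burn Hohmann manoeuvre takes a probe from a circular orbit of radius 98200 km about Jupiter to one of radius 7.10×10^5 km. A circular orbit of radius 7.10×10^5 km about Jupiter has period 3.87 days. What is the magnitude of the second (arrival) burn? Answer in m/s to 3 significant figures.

Δv₂ = 6760 m/s

From Kepler's third law T² = 4π²r³/μ at r = 7.10×10^5 km, T = 3.87 days = 3.87 × 86400 s = 3.34368×10^5 s: μ = 4π²r³/T² = 1.26382×10^8 km³/s².
Semi-major axis of the transfer orbit: a_t = (98200 + 7.100×10^5)/2 = 4.041×10^5 km.
Circular speed at r = 7.100×10^5 km: v_c = √(μ/r) = 13.342 km/s.
Vis-viva on the transfer ellipse at r = 7.100×10^5 km gives v_t = √[μ(2/r − 1/a_t)] = 6.5770 km/s.
Δv₂ = |v_t − v_c| = |6.5770 − 13.342| = 6.765 km/s.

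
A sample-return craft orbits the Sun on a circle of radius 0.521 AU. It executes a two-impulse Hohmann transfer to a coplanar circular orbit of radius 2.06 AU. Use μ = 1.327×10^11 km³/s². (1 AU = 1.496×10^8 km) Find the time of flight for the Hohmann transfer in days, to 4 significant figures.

In km: r₁ = 0.521 × 1.496×10^8 = 7.79416×10^7 km; r₂ = 2.06 × 1.496×10^8 = 3.08176×10^8 km.
Semi-major axis of the transfer orbit: a_t = (7.79416×10^7 + 3.08176×10^8)/2 = 1.930588×10^8 km.
Half the transfer-orbit period gives t = π√(a_t³/μ) = 2.3134×10^7 s.
Converting: 2.3134×10^7 s ÷ 86400 s/day = 267.8 days.

t = 267.8 days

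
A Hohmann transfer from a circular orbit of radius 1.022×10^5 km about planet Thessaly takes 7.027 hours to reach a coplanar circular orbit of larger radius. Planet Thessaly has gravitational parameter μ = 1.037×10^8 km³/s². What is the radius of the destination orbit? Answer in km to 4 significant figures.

Transfer time t = 7.027 hours = 25297.2 s, and t = π√(a_t³/μ).
So a_t = (μ t²/π²)^(1/3) = (1.037×10^8 × (25297.2)² / π²)^(1/3) = 1.8874×10^5 km.
Since a_t = (r₁ + r₂)/2, r₂ = 2a_t − r₁ = 2×1.8874×10^5 − 1.022×10^5 = 2.7528×10^5 km.

r₂ = 2.753×10^5 km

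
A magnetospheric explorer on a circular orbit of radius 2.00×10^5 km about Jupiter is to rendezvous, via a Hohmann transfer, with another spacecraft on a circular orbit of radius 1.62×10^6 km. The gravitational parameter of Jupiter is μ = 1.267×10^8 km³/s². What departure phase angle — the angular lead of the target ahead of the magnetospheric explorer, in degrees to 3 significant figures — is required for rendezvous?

The Hohmann ellipse has a_t = (r₁ + r₂)/2 = 9.100×10^5 km.
Transfer time t = π√(a_t³/μ) = 2.4228×10^5 s.
The target's mean motion on its circular orbit is ω₂ = √(μ/r₂³) = 5.4590×10^-6 rad/s.
Angle swept by the target during transfer: ω₂·t = 1.3226 rad = 75.78°.
The magnetospheric explorer traverses 180° on the transfer ellipse, so the target must lead by 180° − 75.78° = 104°.

φ = 104°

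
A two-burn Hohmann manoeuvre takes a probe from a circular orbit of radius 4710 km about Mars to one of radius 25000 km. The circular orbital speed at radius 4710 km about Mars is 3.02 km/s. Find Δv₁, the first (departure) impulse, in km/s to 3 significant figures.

Δv₁ = 0.898 km/s

From the circular-orbit relation v² = μ/r at r = 4710 km: μ = v²r = (3.02)² × 4710 = 42957.1 km³/s².
Semi-major axis of the transfer orbit: a_t = (4710 + 25000)/2 = 14855 km.
On the circular orbit at r = 4710 km, v_c = √(μ/r) = 3.0200 km/s.
Transfer-orbit speed at the same r (vis-viva, a = a_t): v_t = √[μ(2/r − 1/a_t)] = 3.9178 km/s.
Δv₁ = |v_t − v_c| = |3.9178 − 3.0200| = 0.8978 km/s.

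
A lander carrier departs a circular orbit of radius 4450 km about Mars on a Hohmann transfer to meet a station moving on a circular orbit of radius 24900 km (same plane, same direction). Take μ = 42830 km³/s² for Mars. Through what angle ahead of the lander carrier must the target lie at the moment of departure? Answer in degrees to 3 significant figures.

φ = 98.6°

Semi-major axis of the transfer orbit: a_t = (4450 + 24900)/2 = 14675 km.
Transfer time t = π√(a_t³/μ) = 26986 s.
Target angular speed ω₂ = √(μ/r₂³) = 5.2671×10^-5 rad/s.
Angle swept by the target during transfer: ω₂·t = 1.4214 rad = 81.44°.
Arrival is 180° from departure on the ellipse, so φ = 180° − 81.44° = 98.6°.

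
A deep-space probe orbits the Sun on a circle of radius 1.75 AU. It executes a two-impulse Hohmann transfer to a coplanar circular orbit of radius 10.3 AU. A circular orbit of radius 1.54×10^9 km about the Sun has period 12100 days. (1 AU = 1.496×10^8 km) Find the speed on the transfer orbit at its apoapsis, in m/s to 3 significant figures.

From Kepler's third law T² = 4π²r³/μ at r = 1.54×10^9 km, T = 12100 days = 12100 × 86400 s = 1.04544×10^9 s: μ = 4π²r³/T² = 1.31924×10^11 km³/s².
In km: r₁ = 1.75 × 1.496×10^8 = 2.618×10^8 km; r₂ = 10.3 × 1.496×10^8 = 1.54088×10^9 km.
The Hohmann ellipse has a_t = (r₁ + r₂)/2 = 9.0134×10^8 km.
At apoapsis, r = 1.54088×10^9 km.
Vis-viva: v = √[μ(2/r − 1/a_t)] = √[1.31924×10^11 × (2/1.54088×10^9 − 1/9.0134×10^8)] = 4.987 km/s.

v = 4990 m/s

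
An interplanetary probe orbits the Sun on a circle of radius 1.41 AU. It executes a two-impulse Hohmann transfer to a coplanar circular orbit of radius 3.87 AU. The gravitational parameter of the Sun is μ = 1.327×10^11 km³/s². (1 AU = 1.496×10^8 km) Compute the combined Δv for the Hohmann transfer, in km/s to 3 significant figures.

Δv = 9.36 km/s

In km: r₁ = 1.41 × 1.496×10^8 = 2.10936×10^8 km; r₂ = 3.87 × 1.496×10^8 = 5.78952×10^8 km.
The Hohmann ellipse has a_t = (r₁ + r₂)/2 = 3.94944×10^8 km.
At r₁ the circular-orbit speed is v₁ = √(μ/r₁) = 25.082 km/s.
Transfer-orbit speed at r₁ (vis-viva equation): v_p = √[μ(2/r₁ − 1/a_t)] = 30.368 km/s.
First burn Δv₁ = |v_p − v₁| = 5.286 km/s.
At r₂, v₂ = √(μ/r₂) = 15.1396 km/s.
Transfer-orbit speed at r₂: v_a = √[μ(2/r₂ − 1/a_t)] = 11.0642 km/s.
Second burn Δv₂ = |v₂ − v_a| = 4.075 km/s.
Δv = Δv₁ + Δv₂ = 5.286 + 4.075 = 9.361 km/s.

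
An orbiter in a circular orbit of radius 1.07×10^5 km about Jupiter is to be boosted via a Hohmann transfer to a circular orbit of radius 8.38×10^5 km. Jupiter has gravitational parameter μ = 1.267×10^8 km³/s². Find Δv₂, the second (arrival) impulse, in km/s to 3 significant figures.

Δv₂ = 6.44 km/s

Transfer-ellipse semi-major axis a_t = (r₁ + r₂)/2 = (1.070×10^5 + 8.380×10^5)/2 = 4.725×10^5 km.
Circular speed at r = 8.380×10^5 km: v_c = √(μ/r) = 12.296 km/s.
Vis-viva on the transfer ellipse at r = 8.380×10^5 km gives v_t = √[μ(2/r − 1/a_t)] = 5.8514 km/s.
Δv₂ = |v_t − v_c| = |5.8514 − 12.296| = 6.445 km/s.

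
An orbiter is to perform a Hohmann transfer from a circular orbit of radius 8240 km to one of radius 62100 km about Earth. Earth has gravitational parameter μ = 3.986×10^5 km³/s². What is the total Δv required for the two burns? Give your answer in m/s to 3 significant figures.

Δv = 3590 m/s

Transfer-ellipse semi-major axis a_t = (r₁ + r₂)/2 = (8240 + 62100)/2 = 35170 km.
Circular speed at r₁: v₁ = √(μ/r₁) = √(3.986×10^5/8240) = 6.955 km/s.
On the transfer ellipse at r₁, vis-viva equation gives v_p = √[μ(2/r₁ − 1/a_t)] = 9.242 km/s.
First burn Δv₁ = |v_p − v₁| = 2.287 km/s.
Circular speed at r₂: v₂ = √(μ/r₂) = 2.5335 km/s.
Transfer-orbit speed at r₂: v_a = √[μ(2/r₂ − 1/a_t)] = 1.2263 km/s.
Second burn Δv₂ = |v₂ − v_a| = 1.307 km/s.
Δv = Δv₁ + Δv₂ = 2.287 + 1.307 = 3.594 km/s.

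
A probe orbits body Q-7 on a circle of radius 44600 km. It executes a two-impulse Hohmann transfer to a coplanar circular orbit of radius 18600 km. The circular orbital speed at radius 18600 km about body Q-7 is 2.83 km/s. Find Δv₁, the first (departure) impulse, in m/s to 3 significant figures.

From the circular-orbit relation v² = μ/r at r = 18600 km: μ = v²r = (2.83)² × 18600 = 1.48966×10^5 km³/s².
Semi-major axis of the transfer orbit: a_t = (44600 + 18600)/2 = 31600 km.
On the circular orbit at r = 44600 km, v_c = √(μ/r) = 1.827576 km/s.
Transfer-orbit speed at the same r (vis-viva, a = a_t): v_t = √[μ(2/r − 1/a_t)] = 1.402130 km/s.
Δv₁ = |v_t − v_c| = |1.402130 − 1.827576| = 0.4254 km/s.

Δv₁ = 425 m/s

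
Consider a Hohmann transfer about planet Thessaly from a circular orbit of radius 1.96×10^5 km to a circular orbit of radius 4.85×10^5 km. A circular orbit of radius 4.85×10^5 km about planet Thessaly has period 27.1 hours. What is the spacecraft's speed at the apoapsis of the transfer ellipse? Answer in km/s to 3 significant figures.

v = 23.7 km/s

From Kepler's third law T² = 4π²r³/μ at r = 4.85×10^5 km, T = 27.1 hours = 27.1 × 3600 s = 97560 s: μ = 4π²r³/T² = 4.73196×10^8 km³/s².
The Hohmann ellipse has a_t = (r₁ + r₂)/2 = 3.405×10^5 km.
At apoapsis, r = 4.850×10^5 km.
From the vis-viva equation, v = √[μ(2/r − 1/a_t)] = 23.70 km/s.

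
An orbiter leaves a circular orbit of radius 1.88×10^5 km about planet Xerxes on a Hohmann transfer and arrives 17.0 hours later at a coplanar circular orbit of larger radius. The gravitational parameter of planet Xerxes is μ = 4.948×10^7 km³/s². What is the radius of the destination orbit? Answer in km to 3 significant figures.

Transfer time t = 17.0 hours = 61200 s, and t = π√(a_t³/μ).
So a_t = (μ t²/π²)^(1/3) = (4.948×10^7 × (61200)² / π²)^(1/3) = 2.6579×10^5 km.
Since a_t = (r₁ + r₂)/2, r₂ = 2a_t − r₁ = 2×2.6579×10^5 − 1.880×10^5 = 3.4358×10^5 km.

r₂ = 3.44×10^5 km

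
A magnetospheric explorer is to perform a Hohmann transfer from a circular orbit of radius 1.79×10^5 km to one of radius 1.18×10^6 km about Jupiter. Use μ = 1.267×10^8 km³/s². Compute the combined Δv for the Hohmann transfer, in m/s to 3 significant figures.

Δv = 13500 m/s

Semi-major axis of the transfer orbit: a_t = (1.790×10^5 + 1.180×10^6)/2 = 6.795×10^5 km.
At r₁ the circular-orbit speed is v₁ = √(μ/r₁) = 26.605 km/s.
On the transfer ellipse at r₁, v² = μ(2/r − 1/a) gives v_p = √[μ(2/r₁ − 1/a_t)] = 35.060 km/s.
First burn Δv₁ = |v_p − v₁| = 8.455 km/s.
Circular speed at r₂: v₂ = √(μ/r₂) = 10.362 km/s.
Transfer-orbit speed at r₂: v_a = √[μ(2/r₂ − 1/a_t)] = 5.3184 km/s.
Second burn Δv₂ = |v₂ − v_a| = 5.044 km/s.
Δv = Δv₁ + Δv₂ = 8.455 + 5.044 = 13.50 km/s.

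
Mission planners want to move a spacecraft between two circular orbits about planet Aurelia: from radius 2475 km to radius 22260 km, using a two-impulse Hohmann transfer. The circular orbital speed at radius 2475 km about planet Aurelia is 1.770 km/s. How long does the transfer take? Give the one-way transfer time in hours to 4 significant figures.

t = 13.63 hours

From the circular-orbit relation v² = μ/r at r = 2475 km: μ = v²r = (1.770)² × 2475 = 7753.93 km³/s².
Semi-major axis of the transfer orbit: a_t = (2475 + 22260)/2 = 12367.5 km.
Transfer time t = π√(a_t³/μ) = π√((12367.5)³ / 7753.93) = 49070 s.
Converting: 49070 s ÷ 3600 s/hour = 13.63 hours.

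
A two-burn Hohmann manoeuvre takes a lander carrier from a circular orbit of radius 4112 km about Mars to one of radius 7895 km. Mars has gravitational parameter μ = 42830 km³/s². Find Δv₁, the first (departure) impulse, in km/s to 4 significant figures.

The Hohmann ellipse has a_t = (r₁ + r₂)/2 = 6003.5 km.
Circular speed at r = 4112 km: v_c = √(μ/r) = 3.22736 km/s.
Vis-viva on the transfer ellipse at r = 4112 km gives v_t = √[μ(2/r − 1/a_t)] = 3.70102 km/s.
Δv₁ = |v_t − v_c| = |3.70102 − 3.22736| = 0.4737 km/s.

Δv₁ = 0.4737 km/s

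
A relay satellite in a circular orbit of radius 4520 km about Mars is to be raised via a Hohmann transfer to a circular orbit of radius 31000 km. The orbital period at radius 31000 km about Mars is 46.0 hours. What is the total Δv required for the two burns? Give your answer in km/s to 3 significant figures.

Δv = 1.57 km/s

From Kepler's third law T² = 4π²r³/μ at r = 31000 km, T = 46.0 hours = 46.0 × 3600 s = 1.656×10^5 s: μ = 4π²r³/T² = 42886.9 km³/s².
The Hohmann ellipse has a_t = (r₁ + r₂)/2 = 17760 km.
At r₁ the circular-orbit speed is v₁ = √(μ/r₁) = 3.0803 km/s.
Transfer-orbit speed at r₁ (vis-viva): v_p = √[μ(2/r₁ − 1/a_t)] = 4.0696 km/s.
First burn Δv₁ = |v_p − v₁| = 0.9893 km/s.
Circular speed at r₂: v₂ = √(μ/r₂) = 1.1762 km/s.
Transfer-orbit speed at r₂: v_a = √[μ(2/r₂ − 1/a_t)] = 0.59337 km/s.
Second burn Δv₂ = |v₂ − v_a| = 0.5828 km/s.
Total Δv = Δv₁ + Δv₂ = 1.572 km/s.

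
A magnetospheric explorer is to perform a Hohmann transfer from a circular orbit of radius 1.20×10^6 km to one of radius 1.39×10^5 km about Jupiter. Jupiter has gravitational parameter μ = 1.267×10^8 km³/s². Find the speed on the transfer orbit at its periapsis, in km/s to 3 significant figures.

v = 40.4 km/s

Transfer-ellipse semi-major axis a_t = (r₁ + r₂)/2 = (1.200×10^6 + 1.390×10^5)/2 = 6.695×10^5 km.
At periapsis, r = 1.390×10^5 km.
Applying v² = μ(2/r − 1/a_t): v = 40.42 km/s.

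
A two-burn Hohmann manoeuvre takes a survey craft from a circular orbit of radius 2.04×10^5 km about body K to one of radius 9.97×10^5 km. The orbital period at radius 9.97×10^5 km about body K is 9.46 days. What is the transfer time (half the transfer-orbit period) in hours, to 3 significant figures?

From Kepler's third law T² = 4π²r³/μ at r = 9.97×10^5 km, T = 9.46 days = 9.46 × 86400 s = 8.17344×10^5 s: μ = 4π²r³/T² = 5.85646×10^7 km³/s².
Semi-major axis of the transfer orbit: a_t = (2.040×10^5 + 9.970×10^5)/2 = 6.005×10^5 km.
Transfer time t = π√(a_t³/μ) = π√((6.005×10^5)³ / 5.85646×10^7) = 1.910×10^5 s.
Converting: 1.910×10^5 s ÷ 3600 s/hour = 53.1 hours.

t = 53.1 hours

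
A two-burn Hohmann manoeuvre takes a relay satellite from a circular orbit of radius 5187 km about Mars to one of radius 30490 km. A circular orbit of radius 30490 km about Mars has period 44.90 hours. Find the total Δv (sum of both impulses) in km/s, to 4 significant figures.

From Kepler's third law T² = 4π²r³/μ at r = 30490 km, T = 44.90 hours = 44.90 × 3600 s = 1.6164×10^5 s: μ = 4π²r³/T² = 42828.6 km³/s².
The Hohmann ellipse has a_t = (r₁ + r₂)/2 = 17838.5 km.
At r₁ the circular-orbit speed is v₁ = √(μ/r₁) = 2.8735 km/s.
On the transfer ellipse at r₁, v² = μ(2/r − 1/a) gives v_p = √[μ(2/r₁ − 1/a_t)] = 3.7567 km/s.
First burn Δv₁ = |v_p − v₁| = 0.8832 km/s.
Circular speed at r₂: v₂ = √(μ/r₂) = 1.1852 km/s.
Transfer-orbit speed at r₂: v_a = √[μ(2/r₂ − 1/a_t)] = 0.63910 km/s.
Second burn Δv₂ = |v₂ − v_a| = 0.5461 km/s.
Δv = Δv₁ + Δv₂ = 0.8832 + 0.5461 = 1.429 km/s.

Δv = 1.429 km/s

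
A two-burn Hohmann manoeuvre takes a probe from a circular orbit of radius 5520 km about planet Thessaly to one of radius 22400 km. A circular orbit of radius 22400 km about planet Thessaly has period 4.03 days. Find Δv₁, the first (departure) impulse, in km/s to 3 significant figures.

Δv₁ = 0.217 km/s

From Kepler's third law T² = 4π²r³/μ at r = 22400 km, T = 4.03 days = 4.03 × 86400 s = 3.48192×10^5 s: μ = 4π²r³/T² = 3659.87 km³/s².
The Hohmann ellipse has a_t = (r₁ + r₂)/2 = 13960 km.
On the circular orbit at r = 5520 km, v_c = √(μ/r) = 0.814261 km/s.
Transfer-orbit speed at the same r (vis-viva, a = a_t): v_t = √[μ(2/r − 1/a_t)] = 1.03144 km/s.
Δv₁ = |v_t − v_c| = |1.03144 − 0.814261| = 0.2172 km/s.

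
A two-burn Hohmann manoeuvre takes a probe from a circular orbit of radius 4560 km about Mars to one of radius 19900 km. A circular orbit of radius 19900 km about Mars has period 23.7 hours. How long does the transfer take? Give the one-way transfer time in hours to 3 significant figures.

t = 5.71 hours

From Kepler's third law T² = 4π²r³/μ at r = 19900 km, T = 23.7 hours = 23.7 × 3600 s = 85320 s: μ = 4π²r³/T² = 42738.3 km³/s².
Semi-major axis of the transfer orbit: a_t = (4560 + 19900)/2 = 12230 km.
Half the transfer-orbit period gives t = π√(a_t³/μ) = 20550 s.
Converting: 20550 s ÷ 3600 s/hour = 5.71 hours.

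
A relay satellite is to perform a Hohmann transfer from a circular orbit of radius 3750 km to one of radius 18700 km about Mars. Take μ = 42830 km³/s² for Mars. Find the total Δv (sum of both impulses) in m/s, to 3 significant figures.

Transfer-ellipse semi-major axis a_t = (r₁ + r₂)/2 = (3750 + 18700)/2 = 11225 km.
Circular speed at r₁: v₁ = √(μ/r₁) = √(42830/3750) = 3.3795 km/s.
Transfer-orbit speed at r₁ (v² = μ(2/r − 1/a)): v_p = √[μ(2/r₁ − 1/a_t)] = 4.3620 km/s.
First burn Δv₁ = |v_p − v₁| = 0.9825 km/s.
Circular speed at r₂: v₂ = √(μ/r₂) = 1.5134 km/s.
Transfer-orbit speed at r₂: v_a = √[μ(2/r₂ − 1/a_t)] = 0.87473 km/s.
Second burn Δv₂ = |v₂ − v_a| = 0.6387 km/s.
Total Δv = Δv₁ + Δv₂ = 1.621 km/s.

Δv = 1620 m/s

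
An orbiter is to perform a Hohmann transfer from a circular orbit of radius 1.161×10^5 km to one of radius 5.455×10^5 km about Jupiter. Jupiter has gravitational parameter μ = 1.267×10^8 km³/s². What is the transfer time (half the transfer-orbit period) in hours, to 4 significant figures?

t = 14.75 hours

Semi-major axis of the transfer orbit: a_t = (1.161×10^5 + 5.455×10^5)/2 = 3.308×10^5 km.
Transfer time t = π√(a_t³/μ) = π√((3.308×10^5)³ / 1.267×10^8) = 53100 s.
Converting: 53100 s ÷ 3600 s/hour = 14.75 hours.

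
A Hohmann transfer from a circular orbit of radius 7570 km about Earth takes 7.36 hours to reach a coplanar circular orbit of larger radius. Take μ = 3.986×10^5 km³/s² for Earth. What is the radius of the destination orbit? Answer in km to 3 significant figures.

r₂ = 53400 km

Transfer time t = 7.36 hours = 26496 s, and t = π√(a_t³/μ).
So a_t = (μ t²/π²)^(1/3) = (3.986×10^5 × (26496)² / π²)^(1/3) = 30493 km.
Since a_t = (r₁ + r₂)/2, r₂ = 2a_t − r₁ = 2×30493 − 7570 = 53416 km.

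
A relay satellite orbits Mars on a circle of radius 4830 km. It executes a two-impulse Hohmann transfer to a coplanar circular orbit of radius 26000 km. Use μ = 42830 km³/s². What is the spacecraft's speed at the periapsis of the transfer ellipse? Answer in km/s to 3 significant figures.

v = 3.87 km/s

Transfer-ellipse semi-major axis a_t = (r₁ + r₂)/2 = (4830 + 26000)/2 = 15415 km.
At periapsis, r = 4830 km.
Applying v² = μ(2/r − 1/a_t): v = 3.867 km/s.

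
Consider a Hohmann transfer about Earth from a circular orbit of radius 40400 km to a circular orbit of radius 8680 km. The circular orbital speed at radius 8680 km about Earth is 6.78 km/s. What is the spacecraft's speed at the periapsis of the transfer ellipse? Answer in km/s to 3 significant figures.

v = 8.70 km/s

From the circular-orbit relation v² = μ/r at r = 8680 km: μ = v²r = (6.78)² × 8680 = 3.99006×10^5 km³/s².
Semi-major axis of the transfer orbit: a_t = (40400 + 8680)/2 = 24540 km.
The periapsis of the transfer ellipse is at r = 8680 km.
From the vis-viva equation, v = √[μ(2/r − 1/a_t)] = 8.699 km/s.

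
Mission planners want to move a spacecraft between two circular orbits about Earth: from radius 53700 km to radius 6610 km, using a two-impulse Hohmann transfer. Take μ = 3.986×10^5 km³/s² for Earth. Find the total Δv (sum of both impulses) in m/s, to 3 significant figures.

Δv = 4050 m/s

Transfer-ellipse semi-major axis a_t = (r₁ + r₂)/2 = (53700 + 6610)/2 = 30155 km.
At r₁ the circular-orbit speed is v₁ = √(μ/r₁) = 2.7245 km/s.
Transfer-orbit speed at r₁ (v² = μ(2/r − 1/a)): v_a = √[μ(2/r₁ − 1/a_t)] = 1.2756 km/s.
First burn Δv₁ = |v_a − v₁| = 1.449 km/s.
At r₂, v₂ = √(μ/r₂) = 7.76547 km/s.
Transfer-orbit speed at r₂: v_p = √[μ(2/r₂ − 1/a_t)] = 10.3628 km/s.
Second burn Δv₂ = |v₂ − v_p| = 2.597 km/s.
Total Δv = Δv₁ + Δv₂ = 4.046 km/s.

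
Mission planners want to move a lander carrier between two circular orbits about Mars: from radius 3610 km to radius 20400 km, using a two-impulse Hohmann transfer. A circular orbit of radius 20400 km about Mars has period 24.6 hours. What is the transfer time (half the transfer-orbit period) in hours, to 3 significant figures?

t = 5.55 hours

From Kepler's third law T² = 4π²r³/μ at r = 20400 km, T = 24.6 hours = 24.6 × 3600 s = 88560 s: μ = 4π²r³/T² = 42734.1 km³/s².
Semi-major axis of the transfer orbit: a_t = (3610 + 20400)/2 = 12005 km.
Half the transfer-orbit period gives t = π√(a_t³/μ) = 19990 s.
Converting: 19990 s ÷ 3600 s/hour = 5.55 hours.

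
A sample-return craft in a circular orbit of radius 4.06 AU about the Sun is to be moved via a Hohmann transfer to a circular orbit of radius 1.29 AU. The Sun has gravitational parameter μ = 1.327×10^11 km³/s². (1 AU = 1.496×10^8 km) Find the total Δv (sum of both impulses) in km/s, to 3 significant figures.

In km: r₁ = 4.06 × 1.496×10^8 = 6.07376×10^8 km; r₂ = 1.29 × 1.496×10^8 = 1.92984×10^8 km.
Semi-major axis of the transfer orbit: a_t = (6.07376×10^8 + 1.92984×10^8)/2 = 4.0018×10^8 km.
At r₁ the circular-orbit speed is v₁ = √(μ/r₁) = 14.7811 km/s.
On the transfer ellipse at r₁, v² = μ(2/r − 1/a) gives v_a = √[μ(2/r₁ − 1/a_t)] = 10.2645 km/s.
First burn Δv₁ = |v_a − v₁| = 4.517 km/s.
At r₂, v₂ = √(μ/r₂) = 26.2225 km/s.
Transfer-orbit speed at r₂: v_p = √[μ(2/r₂ − 1/a_t)] = 32.3055 km/s.
Second burn Δv₂ = |v₂ − v_p| = 6.083 km/s.
Δv = Δv₁ + Δv₂ = 4.517 + 6.083 = 10.60 km/s.

Δv = 10.6 km/s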